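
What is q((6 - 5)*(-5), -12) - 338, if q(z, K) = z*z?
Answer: -313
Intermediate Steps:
q(z, K) = z**2
q((6 - 5)*(-5), -12) - 338 = ((6 - 5)*(-5))**2 - 338 = (1*(-5))**2 - 338 = (-5)**2 - 338 = 25 - 338 = -313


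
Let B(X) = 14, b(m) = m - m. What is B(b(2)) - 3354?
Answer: -3340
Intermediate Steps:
b(m) = 0
B(b(2)) - 3354 = 14 - 3354 = -3340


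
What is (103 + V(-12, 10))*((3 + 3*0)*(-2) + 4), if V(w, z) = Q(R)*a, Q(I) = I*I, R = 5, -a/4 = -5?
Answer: -1206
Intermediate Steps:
a = 20 (a = -4*(-5) = 20)
Q(I) = I²
V(w, z) = 500 (V(w, z) = 5²*20 = 25*20 = 500)
(103 + V(-12, 10))*((3 + 3*0)*(-2) + 4) = (103 + 500)*((3 + 3*0)*(-2) + 4) = 603*((3 + 0)*(-2) + 4) = 603*(3*(-2) + 4) = 603*(-6 + 4) = 603*(-2) = -1206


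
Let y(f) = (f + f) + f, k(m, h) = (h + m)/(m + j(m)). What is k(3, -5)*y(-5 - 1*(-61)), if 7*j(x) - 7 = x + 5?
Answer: -196/3 ≈ -65.333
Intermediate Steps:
j(x) = 12/7 + x/7 (j(x) = 1 + (x + 5)/7 = 1 + (5 + x)/7 = 1 + (5/7 + x/7) = 12/7 + x/7)
k(m, h) = (h + m)/(12/7 + 8*m/7) (k(m, h) = (h + m)/(m + (12/7 + m/7)) = (h + m)/(12/7 + 8*m/7))
y(f) = 3*f (y(f) = 2*f + f = 3*f)
k(3, -5)*y(-5 - 1*(-61)) = (7*(-5 + 3)/(4*(3 + 2*3)))*(3*(-5 - 1*(-61))) = ((7/4)*(-2)/(3 + 6))*(3*(-5 + 61)) = ((7/4)*(-2)/9)*(3*56) = ((7/4)*(⅑)*(-2))*168 = -7/18*168 = -196/3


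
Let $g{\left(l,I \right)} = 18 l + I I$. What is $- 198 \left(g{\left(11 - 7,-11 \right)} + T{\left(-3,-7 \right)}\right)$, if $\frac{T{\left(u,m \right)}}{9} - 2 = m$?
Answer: $-29304$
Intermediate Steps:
$T{\left(u,m \right)} = 18 + 9 m$
$g{\left(l,I \right)} = I^{2} + 18 l$ ($g{\left(l,I \right)} = 18 l + I^{2} = I^{2} + 18 l$)
$- 198 \left(g{\left(11 - 7,-11 \right)} + T{\left(-3,-7 \right)}\right) = - 198 \left(\left(\left(-11\right)^{2} + 18 \left(11 - 7\right)\right) + \left(18 + 9 \left(-7\right)\right)\right) = - 198 \left(\left(121 + 18 \left(11 - 7\right)\right) + \left(18 - 63\right)\right) = - 198 \left(\left(121 + 18 \cdot 4\right) - 45\right) = - 198 \left(\left(121 + 72\right) - 45\right) = - 198 \left(193 - 45\right) = \left(-198\right) 148 = -29304$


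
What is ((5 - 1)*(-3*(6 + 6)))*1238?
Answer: -178272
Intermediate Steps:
((5 - 1)*(-3*(6 + 6)))*1238 = (4*(-3*12))*1238 = (4*(-36))*1238 = -144*1238 = -178272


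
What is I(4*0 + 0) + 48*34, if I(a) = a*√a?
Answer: 1632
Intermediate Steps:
I(a) = a^(3/2)
I(4*0 + 0) + 48*34 = (4*0 + 0)^(3/2) + 48*34 = (0 + 0)^(3/2) + 1632 = 0^(3/2) + 1632 = 0 + 1632 = 1632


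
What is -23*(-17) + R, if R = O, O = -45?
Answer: 346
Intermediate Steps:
R = -45
-23*(-17) + R = -23*(-17) - 45 = 391 - 45 = 346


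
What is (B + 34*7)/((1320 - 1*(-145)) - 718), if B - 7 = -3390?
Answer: -3145/747 ≈ -4.2102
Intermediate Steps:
B = -3383 (B = 7 - 3390 = -3383)
(B + 34*7)/((1320 - 1*(-145)) - 718) = (-3383 + 34*7)/((1320 - 1*(-145)) - 718) = (-3383 + 238)/((1320 + 145) - 718) = -3145/(1465 - 718) = -3145/747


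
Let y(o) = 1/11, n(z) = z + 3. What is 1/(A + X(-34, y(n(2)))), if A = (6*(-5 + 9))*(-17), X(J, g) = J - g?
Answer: -11/4863 ≈ -0.0022620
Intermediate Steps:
n(z) = 3 + z
y(o) = 1/11 (y(o) = 1*(1/11) = 1/11)
A = -408 (A = (6*4)*(-17) = 24*(-17) = -408)
1/(A + X(-34, y(n(2)))) = 1/(-408 + (-34 - 1*1/11)) = 1/(-408 + (-34 - 1/11)) = 1/(-408 - 375/11) = 1/(-4863/11) = -11/4863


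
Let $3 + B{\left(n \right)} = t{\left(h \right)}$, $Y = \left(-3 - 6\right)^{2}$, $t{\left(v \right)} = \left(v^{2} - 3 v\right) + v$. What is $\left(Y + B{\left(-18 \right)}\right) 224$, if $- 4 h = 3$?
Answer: $17934$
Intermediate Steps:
$h = - \frac{3}{4}$ ($h = \left(- \frac{1}{4}\right) 3 = - \frac{3}{4} \approx -0.75$)
$t{\left(v \right)} = v^{2} - 2 v$
$Y = 81$ ($Y = \left(-9\right)^{2} = 81$)
$B{\left(n \right)} = - \frac{15}{16}$ ($B{\left(n \right)} = -3 - \frac{3 \left(-2 - \frac{3}{4}\right)}{4} = -3 - - \frac{33}{16} = -3 + \frac{33}{16} = - \frac{15}{16}$)
$\left(Y + B{\left(-18 \right)}\right) 224 = \left(81 - \frac{15}{16}\right) 224 = \frac{1281}{16} \cdot 224 = 17934$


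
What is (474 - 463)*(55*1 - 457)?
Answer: -4422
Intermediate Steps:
(474 - 463)*(55*1 - 457) = 11*(55 - 457) = 11*(-402) = -4422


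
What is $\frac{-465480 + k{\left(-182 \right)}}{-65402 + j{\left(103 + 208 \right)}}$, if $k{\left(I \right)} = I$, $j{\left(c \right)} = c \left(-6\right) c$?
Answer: $\frac{232831}{322864} \approx 0.72114$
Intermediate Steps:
$j{\left(c \right)} = - 6 c^{2}$ ($j{\left(c \right)} = - 6 c c = - 6 c^{2}$)
$\frac{-465480 + k{\left(-182 \right)}}{-65402 + j{\left(103 + 208 \right)}} = \frac{-465480 - 182}{-65402 - 6 \left(103 + 208\right)^{2}} = - \frac{465662}{-65402 - 6 \cdot 311^{2}} = - \frac{465662}{-65402 - 580326} = - \frac{465662}{-645728} = \left(-465662\right) \left(- \frac{1}{645728}\right) = \frac{232831}{322864}$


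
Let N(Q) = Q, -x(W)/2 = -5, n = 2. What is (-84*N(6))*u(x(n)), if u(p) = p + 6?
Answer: -8064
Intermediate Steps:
x(W) = 10 (x(W) = -2*(-5) = 10)
u(p) = 6 + p
(-84*N(6))*u(x(n)) = (-84*6)*(6 + 10) = -504*16 = -8064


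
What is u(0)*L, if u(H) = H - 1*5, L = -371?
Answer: 1855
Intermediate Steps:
u(H) = -5 + H (u(H) = H - 5 = -5 + H)
u(0)*L = (-5 + 0)*(-371) = -5*(-371) = 1855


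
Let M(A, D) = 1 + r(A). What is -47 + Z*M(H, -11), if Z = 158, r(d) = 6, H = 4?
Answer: 1059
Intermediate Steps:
M(A, D) = 7 (M(A, D) = 1 + 6 = 7)
-47 + Z*M(H, -11) = -47 + 158*7 = -47 + 1106 = 1059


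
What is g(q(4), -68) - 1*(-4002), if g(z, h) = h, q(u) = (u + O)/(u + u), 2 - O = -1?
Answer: 3934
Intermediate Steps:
O = 3 (O = 2 - 1*(-1) = 2 + 1 = 3)
q(u) = (3 + u)/(2*u) (q(u) = (u + 3)/(u + u) = (3 + u)/((2*u)) = (3 + u)*(1/(2*u)) = (3 + u)/(2*u))
g(q(4), -68) - 1*(-4002) = -68 - 1*(-4002) = -68 + 4002 = 3934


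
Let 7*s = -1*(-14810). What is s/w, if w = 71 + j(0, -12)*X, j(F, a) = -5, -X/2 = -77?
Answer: -14810/4893 ≈ -3.0268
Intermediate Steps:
X = 154 (X = -2*(-77) = 154)
s = 14810/7 (s = (-1*(-14810))/7 = (⅐)*14810 = 14810/7 ≈ 2115.7)
w = -699 (w = 71 - 5*154 = 71 - 770 = -699)
s/w = (14810/7)/(-699) = (14810/7)*(-1/699) = -14810/4893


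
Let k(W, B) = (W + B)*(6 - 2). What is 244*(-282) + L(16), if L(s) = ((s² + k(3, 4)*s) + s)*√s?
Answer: -65928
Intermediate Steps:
k(W, B) = 4*B + 4*W (k(W, B) = (B + W)*4 = 4*B + 4*W)
L(s) = √s*(s² + 29*s) (L(s) = ((s² + (4*4 + 4*3)*s) + s)*√s = ((s² + (16 + 12)*s) + s)*√s = ((s² + 28*s) + s)*√s = (s² + 29*s)*√s = √s*(s² + 29*s))
244*(-282) + L(16) = 244*(-282) + 16^(3/2)*(29 + 16) = -68808 + 64*45 = -68808 + 2880 = -65928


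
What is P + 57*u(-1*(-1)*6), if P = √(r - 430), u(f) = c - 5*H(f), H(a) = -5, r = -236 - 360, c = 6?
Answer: 1767 + 3*I*√114 ≈ 1767.0 + 32.031*I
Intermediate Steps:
r = -596
u(f) = 31 (u(f) = 6 - 5*(-5) = 6 + 25 = 31)
P = 3*I*√114 (P = √(-596 - 430) = √(-1026) = 3*I*√114 ≈ 32.031*I)
P + 57*u(-1*(-1)*6) = 3*I*√114 + 57*31 = 3*I*√114 + 1767 = 1767 + 3*I*√114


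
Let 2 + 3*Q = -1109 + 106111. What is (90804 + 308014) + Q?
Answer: 433818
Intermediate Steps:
Q = 35000 (Q = -2/3 + (-1109 + 106111)/3 = -2/3 + (1/3)*105002 = -2/3 + 105002/3 = 35000)
(90804 + 308014) + Q = (90804 + 308014) + 35000 = 398818 + 35000 = 433818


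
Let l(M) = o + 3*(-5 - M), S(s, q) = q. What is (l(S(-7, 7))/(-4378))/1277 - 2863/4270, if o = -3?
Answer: -571643741/852582665 ≈ -0.67048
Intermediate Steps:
l(M) = -18 - 3*M (l(M) = -3 + 3*(-5 - M) = -3 + (-15 - 3*M) = -18 - 3*M)
(l(S(-7, 7))/(-4378))/1277 - 2863/4270 = ((-18 - 3*7)/(-4378))/1277 - 2863/4270 = ((-18 - 21)*(-1/4378))*(1/1277) - 2863*1/4270 = -39*(-1/4378)*(1/1277) - 409/610 = (39/4378)*(1/1277) - 409/610 = 39/5590706 - 409/610 = -571643741/852582665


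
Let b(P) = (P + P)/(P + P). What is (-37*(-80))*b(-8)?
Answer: 2960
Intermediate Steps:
b(P) = 1 (b(P) = (2*P)/((2*P)) = (2*P)*(1/(2*P)) = 1)
(-37*(-80))*b(-8) = -37*(-80)*1 = 2960*1 = 2960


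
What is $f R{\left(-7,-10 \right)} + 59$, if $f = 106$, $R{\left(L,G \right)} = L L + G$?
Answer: $4193$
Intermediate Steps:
$R{\left(L,G \right)} = G + L^{2}$ ($R{\left(L,G \right)} = L^{2} + G = G + L^{2}$)
$f R{\left(-7,-10 \right)} + 59 = 106 \left(-10 + \left(-7\right)^{2}\right) + 59 = 106 \left(-10 + 49\right) + 59 = 106 \cdot 39 + 59 = 4134 + 59 = 4193$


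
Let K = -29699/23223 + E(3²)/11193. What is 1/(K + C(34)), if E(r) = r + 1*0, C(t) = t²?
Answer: 86645013/100050897728 ≈ 0.00086601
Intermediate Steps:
E(r) = r (E(r) = r + 0 = r)
K = -110737300/86645013 (K = -29699/23223 + 3²/11193 = -29699*1/23223 + 9*(1/11193) = -29699/23223 + 3/3731 = -110737300/86645013 ≈ -1.2781)
1/(K + C(34)) = 1/(-110737300/86645013 + 34²) = 1/(-110737300/86645013 + 1156) = 1/(100050897728/86645013) = 86645013/100050897728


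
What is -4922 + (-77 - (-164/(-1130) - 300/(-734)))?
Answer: -1036682489/207355 ≈ -4999.6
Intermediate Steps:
-4922 + (-77 - (-164/(-1130) - 300/(-734))) = -4922 + (-77 - (-164*(-1/1130) - 300*(-1/734))) = -4922 + (-77 - (82/565 + 150/367)) = -4922 + (-77 - 1*114844/207355) = -4922 + (-77 - 114844/207355) = -4922 - 16081179/207355 = -1036682489/207355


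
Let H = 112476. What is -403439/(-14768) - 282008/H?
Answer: 792548285/31943184 ≈ 24.811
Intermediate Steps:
-403439/(-14768) - 282008/H = -403439/(-14768) - 282008/112476 = -403439*(-1/14768) - 282008*1/112476 = 403439/14768 - 70502/28119 = 792548285/31943184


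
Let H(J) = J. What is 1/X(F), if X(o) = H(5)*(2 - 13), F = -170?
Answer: -1/55 ≈ -0.018182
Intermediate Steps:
X(o) = -55 (X(o) = 5*(2 - 13) = 5*(-11) = -55)
1/X(F) = 1/(-55) = -1/55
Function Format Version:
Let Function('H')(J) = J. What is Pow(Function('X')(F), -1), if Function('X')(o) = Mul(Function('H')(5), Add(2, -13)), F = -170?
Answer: Rational(-1, 55) ≈ -0.018182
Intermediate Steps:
Function('X')(o) = -55 (Function('X')(o) = Mul(5, Add(2, -13)) = Mul(5, -11) = -55)
Pow(Function('X')(F), -1) = Pow(-55, -1) = Rational(-1, 55)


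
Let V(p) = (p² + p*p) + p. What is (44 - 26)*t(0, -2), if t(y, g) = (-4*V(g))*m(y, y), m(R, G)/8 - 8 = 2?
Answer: -34560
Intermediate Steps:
m(R, G) = 80 (m(R, G) = 64 + 8*2 = 64 + 16 = 80)
V(p) = p + 2*p² (V(p) = (p² + p²) + p = 2*p² + p = p + 2*p²)
t(y, g) = -320*g*(1 + 2*g) (t(y, g) = -4*g*(1 + 2*g)*80 = -320*g*(1 + 2*g))
(44 - 26)*t(0, -2) = (44 - 26)*(-320*(-2)*(1 + 2*(-2))) = 18*(-320*(-2)*(1 - 4)) = 18*(-320*(-2)*(-3)) = 18*(-1920) = -34560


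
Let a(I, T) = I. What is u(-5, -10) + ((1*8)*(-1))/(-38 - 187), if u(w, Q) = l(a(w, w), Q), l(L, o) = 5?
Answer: 1133/225 ≈ 5.0356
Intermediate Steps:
u(w, Q) = 5
u(-5, -10) + ((1*8)*(-1))/(-38 - 187) = 5 + ((1*8)*(-1))/(-38 - 187) = 5 + (8*(-1))/(-225) = 5 - 1/225*(-8) = 5 + 8/225 = 1133/225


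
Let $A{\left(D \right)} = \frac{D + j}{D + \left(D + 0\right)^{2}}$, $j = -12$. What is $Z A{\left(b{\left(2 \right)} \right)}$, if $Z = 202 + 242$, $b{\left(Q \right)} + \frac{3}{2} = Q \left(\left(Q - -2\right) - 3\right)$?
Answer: $-6808$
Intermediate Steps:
$b{\left(Q \right)} = - \frac{3}{2} + Q \left(-1 + Q\right)$ ($b{\left(Q \right)} = - \frac{3}{2} + Q \left(\left(Q - -2\right) - 3\right) = - \frac{3}{2} + Q \left(\left(Q + 2\right) - 3\right) = - \frac{3}{2} + Q \left(\left(2 + Q\right) - 3\right) = - \frac{3}{2} + Q \left(-1 + Q\right)$)
$A{\left(D \right)} = \frac{-12 + D}{D + D^{2}}$ ($A{\left(D \right)} = \frac{D - 12}{D + \left(D + 0\right)^{2}} = \frac{-12 + D}{D + D^{2}}$)
$Z = 444$
$Z A{\left(b{\left(2 \right)} \right)} = 444 \frac{-12 - \left(\frac{7}{2} - 4\right)}{\left(- \frac{3}{2} + 2^{2} - 2\right) \left(1 - \left(\frac{7}{2} - 4\right)\right)} = 444 \frac{-12 - - \frac{1}{2}}{\left(- \frac{3}{2} + 4 - 2\right) \left(1 - - \frac{1}{2}\right)} = 444 \frac{\frac{1}{\frac{1}{2}} \left(-12 + \frac{1}{2}\right)}{1 + \frac{1}{2}} = 444 \cdot 2 \frac{1}{\frac{3}{2}} \left(- \frac{23}{2}\right) = 444 \cdot 2 \cdot \frac{2}{3} \left(- \frac{23}{2}\right) = 444 \left(- \frac{46}{3}\right) = -6808$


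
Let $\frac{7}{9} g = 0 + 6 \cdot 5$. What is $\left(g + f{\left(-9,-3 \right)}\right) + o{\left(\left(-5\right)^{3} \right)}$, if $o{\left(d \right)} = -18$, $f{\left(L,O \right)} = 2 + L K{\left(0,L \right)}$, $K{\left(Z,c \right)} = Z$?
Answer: $\frac{158}{7} \approx 22.571$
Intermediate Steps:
$f{\left(L,O \right)} = 2$ ($f{\left(L,O \right)} = 2 + L 0 = 2 + 0 = 2$)
$g = \frac{270}{7}$ ($g = \frac{9 \left(0 + 6 \cdot 5\right)}{7} = \frac{9 \left(0 + 30\right)}{7} = \frac{9}{7} \cdot 30 = \frac{270}{7} \approx 38.571$)
$\left(g + f{\left(-9,-3 \right)}\right) + o{\left(\left(-5\right)^{3} \right)} = \left(\frac{270}{7} + 2\right) - 18 = \frac{284}{7} - 18 = \frac{158}{7}$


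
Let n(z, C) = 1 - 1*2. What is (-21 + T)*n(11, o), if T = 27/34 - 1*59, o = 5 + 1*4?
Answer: 2693/34 ≈ 79.206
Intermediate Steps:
o = 9 (o = 5 + 4 = 9)
T = -1979/34 (T = 27*(1/34) - 59 = 27/34 - 59 = -1979/34 ≈ -58.206)
n(z, C) = -1 (n(z, C) = 1 - 2 = -1)
(-21 + T)*n(11, o) = (-21 - 1979/34)*(-1) = -2693/34*(-1) = 2693/34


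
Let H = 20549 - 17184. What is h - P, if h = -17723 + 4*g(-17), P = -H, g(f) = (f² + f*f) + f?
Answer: -12114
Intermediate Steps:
g(f) = f + 2*f² (g(f) = (f² + f²) + f = 2*f² + f = f + 2*f²)
H = 3365
P = -3365 (P = -1*3365 = -3365)
h = -15479 (h = -17723 + 4*(-17*(1 + 2*(-17))) = -17723 + 4*(-17*(1 - 34)) = -17723 + 4*(-17*(-33)) = -17723 + 4*561 = -17723 + 2244 = -15479)
h - P = -15479 - 1*(-3365) = -15479 + 3365 = -12114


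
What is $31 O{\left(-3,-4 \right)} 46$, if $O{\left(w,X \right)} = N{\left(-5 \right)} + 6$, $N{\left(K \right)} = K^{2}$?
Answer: $44206$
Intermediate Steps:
$O{\left(w,X \right)} = 31$ ($O{\left(w,X \right)} = \left(-5\right)^{2} + 6 = 25 + 6 = 31$)
$31 O{\left(-3,-4 \right)} 46 = 31 \cdot 31 \cdot 46 = 961 \cdot 46 = 44206$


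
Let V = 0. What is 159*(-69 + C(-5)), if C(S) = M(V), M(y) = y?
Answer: -10971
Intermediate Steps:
C(S) = 0
159*(-69 + C(-5)) = 159*(-69 + 0) = 159*(-69) = -10971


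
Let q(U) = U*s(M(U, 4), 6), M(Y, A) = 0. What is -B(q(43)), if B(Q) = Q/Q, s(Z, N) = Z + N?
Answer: -1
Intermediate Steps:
s(Z, N) = N + Z
q(U) = 6*U (q(U) = U*(6 + 0) = U*6 = 6*U)
B(Q) = 1
-B(q(43)) = -1*1 = -1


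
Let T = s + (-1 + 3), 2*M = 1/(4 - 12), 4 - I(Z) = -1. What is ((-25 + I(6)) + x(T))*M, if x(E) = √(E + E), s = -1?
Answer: 5/4 - √2/16 ≈ 1.1616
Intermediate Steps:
I(Z) = 5 (I(Z) = 4 - 1*(-1) = 4 + 1 = 5)
M = -1/16 (M = 1/(2*(4 - 12)) = (½)/(-8) = (½)*(-⅛) = -1/16 ≈ -0.062500)
T = 1 (T = -1 + (-1 + 3) = -1 + 2 = 1)
x(E) = √2*√E (x(E) = √(2*E) = √2*√E)
((-25 + I(6)) + x(T))*M = ((-25 + 5) + √2*√1)*(-1/16) = (-20 + √2*1)*(-1/16) = (-20 + √2)*(-1/16) = 5/4 - √2/16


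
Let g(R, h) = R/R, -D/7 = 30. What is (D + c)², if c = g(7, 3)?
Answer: 43681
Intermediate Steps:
D = -210 (D = -7*30 = -210)
g(R, h) = 1
c = 1
(D + c)² = (-210 + 1)² = (-209)² = 43681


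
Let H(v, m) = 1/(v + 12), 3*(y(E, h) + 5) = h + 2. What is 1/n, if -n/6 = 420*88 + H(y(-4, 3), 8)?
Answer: -13/2882889 ≈ -4.5094e-6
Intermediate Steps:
y(E, h) = -13/3 + h/3 (y(E, h) = -5 + (h + 2)/3 = -5 + (2 + h)/3 = -5 + (⅔ + h/3) = -13/3 + h/3)
H(v, m) = 1/(12 + v)
n = -2882889/13 (n = -6*(420*88 + 1/(12 + (-13/3 + (⅓)*3))) = -6*(36960 + 1/(12 + (-13/3 + 1))) = -6*(36960 + 1/(12 - 10/3)) = -6*(36960 + 1/(26/3)) = -6*(36960 + 3/26) = -6*960963/26 = -2882889/13 ≈ -2.2176e+5)
1/n = 1/(-2882889/13) = -13/2882889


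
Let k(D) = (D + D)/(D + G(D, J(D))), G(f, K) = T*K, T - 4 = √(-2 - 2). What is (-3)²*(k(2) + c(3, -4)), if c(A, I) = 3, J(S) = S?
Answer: 873/29 - 36*I/29 ≈ 30.103 - 1.2414*I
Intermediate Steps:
T = 4 + 2*I (T = 4 + √(-2 - 2) = 4 + √(-4) = 4 + 2*I ≈ 4.0 + 2.0*I)
G(f, K) = K*(4 + 2*I) (G(f, K) = (4 + 2*I)*K = K*(4 + 2*I))
k(D) = 2*D/(D + 2*D*(2 + I)) (k(D) = (D + D)/(D + 2*D*(2 + I)) = (2*D)/(D + 2*D*(2 + I)) = 2*D/(D + 2*D*(2 + I)))
(-3)²*(k(2) + c(3, -4)) = (-3)²*((10/29 - 4*I/29) + 3) = 9*(97/29 - 4*I/29) = 873/29 - 36*I/29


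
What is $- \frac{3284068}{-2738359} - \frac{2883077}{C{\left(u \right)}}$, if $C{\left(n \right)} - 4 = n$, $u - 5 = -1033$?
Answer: $\frac{7898262736275}{2804079616} \approx 2816.7$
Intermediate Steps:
$u = -1028$ ($u = 5 - 1033 = -1028$)
$C{\left(n \right)} = 4 + n$
$- \frac{3284068}{-2738359} - \frac{2883077}{C{\left(u \right)}} = - \frac{3284068}{-2738359} - \frac{2883077}{4 - 1028} = \left(-3284068\right) \left(- \frac{1}{2738359}\right) - \frac{2883077}{-1024} = \frac{3284068}{2738359} - - \frac{2883077}{1024} = \frac{3284068}{2738359} + \frac{2883077}{1024} = \frac{7898262736275}{2804079616}$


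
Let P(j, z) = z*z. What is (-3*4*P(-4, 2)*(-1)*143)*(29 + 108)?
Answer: 940368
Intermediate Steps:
P(j, z) = z**2
(-3*4*P(-4, 2)*(-1)*143)*(29 + 108) = (-3*4*2**2*(-1)*143)*(29 + 108) = (-3*4*4*(-1)*143)*137 = (-48*(-1)*143)*137 = (-3*(-16)*143)*137 = (48*143)*137 = 6864*137 = 940368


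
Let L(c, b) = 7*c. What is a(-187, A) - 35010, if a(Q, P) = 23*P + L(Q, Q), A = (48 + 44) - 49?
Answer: -35330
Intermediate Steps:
A = 43 (A = 92 - 49 = 43)
a(Q, P) = 7*Q + 23*P (a(Q, P) = 23*P + 7*Q = 7*Q + 23*P)
a(-187, A) - 35010 = (7*(-187) + 23*43) - 35010 = (-1309 + 989) - 35010 = -320 - 35010 = -35330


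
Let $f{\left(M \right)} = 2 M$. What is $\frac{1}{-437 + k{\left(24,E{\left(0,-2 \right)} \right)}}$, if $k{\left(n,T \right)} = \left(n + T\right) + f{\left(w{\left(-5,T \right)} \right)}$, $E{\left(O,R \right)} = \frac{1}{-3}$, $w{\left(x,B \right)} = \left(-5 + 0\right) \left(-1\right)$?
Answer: $- \frac{3}{1210} \approx -0.0024793$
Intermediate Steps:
$w{\left(x,B \right)} = 5$ ($w{\left(x,B \right)} = \left(-5\right) \left(-1\right) = 5$)
$E{\left(O,R \right)} = - \frac{1}{3}$
$k{\left(n,T \right)} = 10 + T + n$ ($k{\left(n,T \right)} = \left(n + T\right) + 2 \cdot 5 = \left(T + n\right) + 10 = 10 + T + n$)
$\frac{1}{-437 + k{\left(24,E{\left(0,-2 \right)} \right)}} = \frac{1}{-437 + \left(10 - \frac{1}{3} + 24\right)} = \frac{1}{-437 + \frac{101}{3}} = \frac{1}{- \frac{1210}{3}} = - \frac{3}{1210}$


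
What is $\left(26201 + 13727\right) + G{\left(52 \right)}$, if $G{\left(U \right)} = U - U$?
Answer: $39928$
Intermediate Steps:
$G{\left(U \right)} = 0$
$\left(26201 + 13727\right) + G{\left(52 \right)} = \left(26201 + 13727\right) + 0 = 39928 + 0 = 39928$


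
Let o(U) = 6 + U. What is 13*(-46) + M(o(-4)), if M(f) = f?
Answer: -596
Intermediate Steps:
13*(-46) + M(o(-4)) = 13*(-46) + (6 - 4) = -598 + 2 = -596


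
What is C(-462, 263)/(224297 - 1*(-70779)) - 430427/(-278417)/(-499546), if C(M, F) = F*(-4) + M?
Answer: -26337163260250/5129973668836229 ≈ -0.0051340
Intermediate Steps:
C(M, F) = M - 4*F (C(M, F) = -4*F + M = M - 4*F)
C(-462, 263)/(224297 - 1*(-70779)) - 430427/(-278417)/(-499546) = (-462 - 4*263)/(224297 - 1*(-70779)) - 430427/(-278417)/(-499546) = (-462 - 1052)/(224297 + 70779) - 430427*(-1/278417)*(-1/499546) = -1514/295076 + (430427/278417)*(-1/499546) = -1514*1/295076 - 430427/139082098682 = -757/147538 - 430427/139082098682 = -26337163260250/5129973668836229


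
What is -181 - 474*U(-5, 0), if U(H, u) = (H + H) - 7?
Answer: 7877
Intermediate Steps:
U(H, u) = -7 + 2*H (U(H, u) = 2*H - 7 = -7 + 2*H)
-181 - 474*U(-5, 0) = -181 - 474*(-7 + 2*(-5)) = -181 - 474*(-7 - 10) = -181 - 474*(-17) = -181 + 8058 = 7877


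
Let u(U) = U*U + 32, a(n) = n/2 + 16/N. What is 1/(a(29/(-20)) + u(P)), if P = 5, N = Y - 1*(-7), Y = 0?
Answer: 280/16397 ≈ 0.017076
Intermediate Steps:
N = 7 (N = 0 - 1*(-7) = 0 + 7 = 7)
a(n) = 16/7 + n/2 (a(n) = n/2 + 16/7 = 16/7 + n/2)
u(U) = 32 + U² (u(U) = U² + 32 = 32 + U²)
1/(a(29/(-20)) + u(P)) = 1/((16/7 + (29/(-20))/2) + (32 + 5²)) = 1/((16/7 + (29*(-1/20))/2) + (32 + 25)) = 1/((16/7 + (½)*(-29/20)) + 57) = 1/((16/7 - 29/40) + 57) = 1/(437/280 + 57) = 1/(16397/280) = 280/16397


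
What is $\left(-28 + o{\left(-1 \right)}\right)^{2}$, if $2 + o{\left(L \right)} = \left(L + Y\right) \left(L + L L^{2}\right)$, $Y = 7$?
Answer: $1764$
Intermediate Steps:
$o{\left(L \right)} = -2 + \left(7 + L\right) \left(L + L^{3}\right)$ ($o{\left(L \right)} = -2 + \left(L + 7\right) \left(L + L L^{2}\right) = -2 + \left(7 + L\right) \left(L + L^{3}\right)$)
$\left(-28 + o{\left(-1 \right)}\right)^{2} = \left(-28 + \left(-2 + \left(-1\right)^{2} + \left(-1\right)^{4} + 7 \left(-1\right) + 7 \left(-1\right)^{3}\right)\right)^{2} = \left(-28 + \left(-2 + 1 + 1 - 7 + 7 \left(-1\right)\right)\right)^{2} = \left(-28 - 14\right)^{2} = \left(-42\right)^{2} = 1764$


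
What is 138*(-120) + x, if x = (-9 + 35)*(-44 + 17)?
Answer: -17262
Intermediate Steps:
x = -702 (x = 26*(-27) = -702)
138*(-120) + x = 138*(-120) - 702 = -16560 - 702 = -17262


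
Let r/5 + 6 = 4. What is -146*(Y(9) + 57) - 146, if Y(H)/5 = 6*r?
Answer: 35332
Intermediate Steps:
r = -10 (r = -30 + 5*4 = -30 + 20 = -10)
Y(H) = -300 (Y(H) = 5*(6*(-10)) = 5*(-60) = -300)
-146*(Y(9) + 57) - 146 = -146*(-300 + 57) - 146 = -146*(-243) - 146 = 35478 - 146 = 35332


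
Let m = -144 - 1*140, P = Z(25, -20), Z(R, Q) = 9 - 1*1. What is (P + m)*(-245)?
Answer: 67620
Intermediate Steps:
Z(R, Q) = 8 (Z(R, Q) = 9 - 1 = 8)
P = 8
m = -284 (m = -144 - 140 = -284)
(P + m)*(-245) = (8 - 284)*(-245) = -276*(-245) = 67620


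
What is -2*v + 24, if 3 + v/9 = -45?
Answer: 888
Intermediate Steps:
v = -432 (v = -27 + 9*(-45) = -27 - 405 = -432)
-2*v + 24 = -2*(-432) + 24 = 864 + 24 = 888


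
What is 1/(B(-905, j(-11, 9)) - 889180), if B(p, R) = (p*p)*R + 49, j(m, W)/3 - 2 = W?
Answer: 1/26138694 ≈ 3.8257e-8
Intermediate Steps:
j(m, W) = 6 + 3*W
B(p, R) = 49 + R*p**2 (B(p, R) = p**2*R + 49 = R*p**2 + 49 = 49 + R*p**2)
1/(B(-905, j(-11, 9)) - 889180) = 1/((49 + (6 + 3*9)*(-905)**2) - 889180) = 1/((49 + (6 + 27)*819025) - 889180) = 1/((49 + 33*819025) - 889180) = 1/((49 + 27027825) - 889180) = 1/(27027874 - 889180) = 1/26138694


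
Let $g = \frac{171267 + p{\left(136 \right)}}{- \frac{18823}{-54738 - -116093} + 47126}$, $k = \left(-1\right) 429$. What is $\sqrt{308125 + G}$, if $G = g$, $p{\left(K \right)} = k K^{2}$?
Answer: $\frac{4 \sqrt{40542359409812359470}}{45895189} \approx 554.94$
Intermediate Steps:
$k = -429$
$p{\left(K \right)} = - 429 K^{2}$
$g = - \frac{7560802945}{45895189}$ ($g = \frac{171267 - 429 \cdot 136^{2}}{- \frac{18823}{-54738 - -116093} + 47126} = \frac{171267 - 7934784}{- \frac{18823}{-54738 + 116093} + 47126} = \frac{171267 - 7934784}{- \frac{18823}{61355} + 47126} = - \frac{7763517}{\left(-18823\right) \frac{1}{61355} + 47126} = - \frac{7763517}{- \frac{2689}{8765} + 47126} = - \frac{7763517}{\frac{413056701}{8765}} = \left(-7763517\right) \frac{8765}{413056701} = - \frac{7560802945}{45895189} \approx -164.74$)
$G = - \frac{7560802945}{45895189} \approx -164.74$
$\sqrt{308125 + G} = \sqrt{308125 - \frac{7560802945}{45895189}} = \sqrt{\frac{14133894307680}{45895189}} = \frac{4 \sqrt{40542359409812359470}}{45895189}$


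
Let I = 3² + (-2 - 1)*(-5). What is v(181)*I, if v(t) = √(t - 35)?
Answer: 24*√146 ≈ 289.99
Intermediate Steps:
v(t) = √(-35 + t)
I = 24 (I = 9 - 3*(-5) = 9 + 15 = 24)
v(181)*I = √(-35 + 181)*24 = √146*24 = 24*√146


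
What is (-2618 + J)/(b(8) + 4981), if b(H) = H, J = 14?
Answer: -868/1663 ≈ -0.52195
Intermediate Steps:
(-2618 + J)/(b(8) + 4981) = (-2618 + 14)/(8 + 4981) = -2604/4989 = -2604*1/4989 = -868/1663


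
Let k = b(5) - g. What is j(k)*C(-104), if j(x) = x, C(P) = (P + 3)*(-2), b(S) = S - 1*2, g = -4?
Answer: 1414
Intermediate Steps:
b(S) = -2 + S (b(S) = S - 2 = -2 + S)
C(P) = -6 - 2*P (C(P) = (3 + P)*(-2) = -6 - 2*P)
k = 7 (k = (-2 + 5) - 1*(-4) = 3 + 4 = 7)
j(k)*C(-104) = 7*(-6 - 2*(-104)) = 7*(-6 + 208) = 7*202 = 1414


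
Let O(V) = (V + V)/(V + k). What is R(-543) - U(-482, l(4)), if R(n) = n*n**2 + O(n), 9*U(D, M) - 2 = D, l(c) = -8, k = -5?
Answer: -131604626285/822 ≈ -1.6010e+8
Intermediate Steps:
U(D, M) = 2/9 + D/9
O(V) = 2*V/(-5 + V) (O(V) = (V + V)/(V - 5) = (2*V)/(-5 + V) = 2*V/(-5 + V))
R(n) = n**3 + 2*n/(-5 + n) (R(n) = n*n**2 + 2*n/(-5 + n) = n**3 + 2*n/(-5 + n))
R(-543) - U(-482, l(4)) = -543*(2 + (-543)**2*(-5 - 543))/(-5 - 543) - (2/9 + (1/9)*(-482)) = -543*(2 + 294849*(-548))/(-548) - (2/9 - 482/9) = -543*(-1/548)*(2 - 161577252) - 1*(-160/3) = -543*(-1/548)*(-161577250) + 160/3 = -43868223375/274 + 160/3 = -131604626285/822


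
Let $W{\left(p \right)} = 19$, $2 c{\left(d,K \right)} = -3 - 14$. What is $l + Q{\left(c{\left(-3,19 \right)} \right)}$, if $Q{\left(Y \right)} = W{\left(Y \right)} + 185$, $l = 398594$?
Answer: $398798$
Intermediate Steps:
$c{\left(d,K \right)} = - \frac{17}{2}$ ($c{\left(d,K \right)} = \frac{-3 - 14}{2} = \frac{1}{2} \left(-17\right) = - \frac{17}{2}$)
$Q{\left(Y \right)} = 204$ ($Q{\left(Y \right)} = 19 + 185 = 204$)
$l + Q{\left(c{\left(-3,19 \right)} \right)} = 398594 + 204 = 398798$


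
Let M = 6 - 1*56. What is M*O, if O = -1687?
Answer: 84350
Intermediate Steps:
M = -50 (M = 6 - 56 = -50)
M*O = -50*(-1687) = 84350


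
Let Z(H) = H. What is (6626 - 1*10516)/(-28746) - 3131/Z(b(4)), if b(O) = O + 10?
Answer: -44974633/201222 ≈ -223.51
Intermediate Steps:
b(O) = 10 + O
(6626 - 1*10516)/(-28746) - 3131/Z(b(4)) = (6626 - 1*10516)/(-28746) - 3131/(10 + 4) = (6626 - 10516)*(-1/28746) - 3131/14 = -3890*(-1/28746) - 3131*1/14 = 1945/14373 - 3131/14 = -44974633/201222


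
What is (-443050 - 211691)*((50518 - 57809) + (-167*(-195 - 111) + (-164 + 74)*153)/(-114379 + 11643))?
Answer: 122614248648357/25684 ≈ 4.7740e+9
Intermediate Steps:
(-443050 - 211691)*((50518 - 57809) + (-167*(-195 - 111) + (-164 + 74)*153)/(-114379 + 11643)) = -654741*(-7291 + (-167*(-306) - 90*153)/(-102736)) = -654741*(-7291 + (51102 - 13770)*(-1/102736)) = -654741*(-7291 + 37332*(-1/102736)) = -654741*(-7291 - 9333/25684) = -654741*(-187271377/25684) = 122614248648357/25684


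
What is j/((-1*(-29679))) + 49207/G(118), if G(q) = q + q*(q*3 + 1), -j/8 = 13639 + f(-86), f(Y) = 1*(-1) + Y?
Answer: -3093924775/1246755432 ≈ -2.4816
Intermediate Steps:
f(Y) = -1 + Y
j = -108416 (j = -8*(13639 + (-1 - 86)) = -8*(13639 - 87) = -8*13552 = -108416)
G(q) = q + q*(1 + 3*q) (G(q) = q + q*(3*q + 1) = q + q*(1 + 3*q))
j/((-1*(-29679))) + 49207/G(118) = -108416/((-1*(-29679))) + 49207/((118*(2 + 3*118))) = -108416/29679 + 49207/((118*(2 + 354))) = -108416*1/29679 + 49207/((118*356)) = -108416/29679 + 49207/42008 = -3093924775/1246755432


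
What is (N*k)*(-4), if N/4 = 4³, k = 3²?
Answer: -9216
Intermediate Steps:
k = 9
N = 256 (N = 4*4³ = 4*64 = 256)
(N*k)*(-4) = (256*9)*(-4) = 2304*(-4) = -9216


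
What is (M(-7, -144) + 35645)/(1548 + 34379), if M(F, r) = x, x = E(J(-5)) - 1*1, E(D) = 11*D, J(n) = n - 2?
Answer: 35567/35927 ≈ 0.98998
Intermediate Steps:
J(n) = -2 + n
x = -78 (x = 11*(-2 - 5) - 1*1 = 11*(-7) - 1 = -77 - 1 = -78)
M(F, r) = -78
(M(-7, -144) + 35645)/(1548 + 34379) = (-78 + 35645)/(1548 + 34379) = 35567/35927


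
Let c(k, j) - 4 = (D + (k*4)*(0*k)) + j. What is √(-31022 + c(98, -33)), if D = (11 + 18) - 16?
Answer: I*√31038 ≈ 176.18*I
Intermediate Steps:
D = 13 (D = 29 - 16 = 13)
c(k, j) = 17 + j (c(k, j) = 4 + ((13 + (k*4)*(0*k)) + j) = 4 + ((13 + (4*k)*0) + j) = 4 + ((13 + 0) + j) = 4 + (13 + j) = 17 + j)
√(-31022 + c(98, -33)) = √(-31022 + (17 - 33)) = √(-31022 - 16) = √(-31038) = I*√31038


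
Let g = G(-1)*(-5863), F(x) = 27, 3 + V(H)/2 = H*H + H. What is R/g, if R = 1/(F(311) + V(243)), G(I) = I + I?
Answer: 1/1390762230 ≈ 7.1903e-10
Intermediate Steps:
V(H) = -6 + 2*H + 2*H² (V(H) = -6 + 2*(H*H + H) = -6 + 2*(H² + H) = -6 + 2*(H + H²) = -6 + (2*H + 2*H²) = -6 + 2*H + 2*H²)
G(I) = 2*I
g = 11726 (g = (2*(-1))*(-5863) = -2*(-5863) = 11726)
R = 1/118605 (R = 1/(27 + (-6 + 2*243 + 2*243²)) = 1/(27 + (-6 + 486 + 2*59049)) = 1/(27 + (-6 + 486 + 118098)) = 1/(27 + 118578) = 1/118605 ≈ 8.4314e-6)
R/g = (1/118605)/11726 = (1/118605)*(1/11726) = 1/1390762230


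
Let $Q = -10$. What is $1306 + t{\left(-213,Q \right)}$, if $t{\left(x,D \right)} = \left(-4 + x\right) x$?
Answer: $47527$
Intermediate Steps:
$t{\left(x,D \right)} = x \left(-4 + x\right)$
$1306 + t{\left(-213,Q \right)} = 1306 - 213 \left(-4 - 213\right) = 1306 - -46221 = 1306 + 46221 = 47527$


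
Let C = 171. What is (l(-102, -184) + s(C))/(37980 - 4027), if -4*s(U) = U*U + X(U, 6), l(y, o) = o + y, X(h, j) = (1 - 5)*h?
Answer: -29701/135812 ≈ -0.21869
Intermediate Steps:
X(h, j) = -4*h
s(U) = U - U²/4 (s(U) = -(U*U - 4*U)/4 = -(U² - 4*U)/4 = U - U²/4)
(l(-102, -184) + s(C))/(37980 - 4027) = ((-184 - 102) + (¼)*171*(4 - 1*171))/(37980 - 4027) = (-286 + (¼)*171*(4 - 171))/33953 = (-286 + (¼)*171*(-167))*(1/33953) = (-286 - 28557/4)*(1/33953) = -29701/4*1/33953 = -29701/135812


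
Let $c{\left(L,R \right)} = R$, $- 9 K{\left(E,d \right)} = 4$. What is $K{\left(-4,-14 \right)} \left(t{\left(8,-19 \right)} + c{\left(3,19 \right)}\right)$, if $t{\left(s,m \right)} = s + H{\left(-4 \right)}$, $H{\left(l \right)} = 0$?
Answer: $-12$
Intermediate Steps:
$K{\left(E,d \right)} = - \frac{4}{9}$ ($K{\left(E,d \right)} = \left(- \frac{1}{9}\right) 4 = - \frac{4}{9}$)
$t{\left(s,m \right)} = s$ ($t{\left(s,m \right)} = s + 0 = s$)
$K{\left(-4,-14 \right)} \left(t{\left(8,-19 \right)} + c{\left(3,19 \right)}\right) = - \frac{4 \left(8 + 19\right)}{9} = \left(- \frac{4}{9}\right) 27 = -12$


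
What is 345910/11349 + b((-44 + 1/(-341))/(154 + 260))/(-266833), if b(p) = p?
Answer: 1447821003649885/47501721128862 ≈ 30.479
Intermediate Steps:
345910/11349 + b((-44 + 1/(-341))/(154 + 260))/(-266833) = 345910/11349 + ((-44 + 1/(-341))/(154 + 260))/(-266833) = 345910*(1/11349) + ((-44 - 1/341)/414)*(-1/266833) = 345910/11349 - 15005/341*1/414*(-1/266833) = 345910/11349 - 15005/141174*(-1/266833) = 345910/11349 + 15005/37669881942 = 1447821003649885/47501721128862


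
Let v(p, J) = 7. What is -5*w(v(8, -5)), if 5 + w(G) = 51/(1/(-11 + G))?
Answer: 1045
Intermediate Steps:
w(G) = -566 + 51*G (w(G) = -5 + 51/(1/(-11 + G)) = -5 + 51*(-11 + G) = -5 + (-561 + 51*G) = -566 + 51*G)
-5*w(v(8, -5)) = -5*(-566 + 51*7) = -5*(-566 + 357) = -5*(-209) = 1045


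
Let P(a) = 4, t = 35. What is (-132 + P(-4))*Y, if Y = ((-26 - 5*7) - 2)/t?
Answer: 1152/5 ≈ 230.40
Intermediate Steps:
Y = -9/5 (Y = ((-26 - 5*7) - 2)/35 = ((-26 - 35) - 2)*(1/35) = (-61 - 2)*(1/35) = -63*1/35 = -9/5 ≈ -1.8000)
(-132 + P(-4))*Y = (-132 + 4)*(-9/5) = -128*(-9/5) = 1152/5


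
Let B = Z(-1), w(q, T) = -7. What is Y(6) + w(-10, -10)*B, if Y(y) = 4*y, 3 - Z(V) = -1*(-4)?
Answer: 31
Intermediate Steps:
Z(V) = -1 (Z(V) = 3 - (-1)*(-4) = 3 - 1*4 = 3 - 4 = -1)
B = -1
Y(6) + w(-10, -10)*B = 4*6 - 7*(-1) = 24 + 7 = 31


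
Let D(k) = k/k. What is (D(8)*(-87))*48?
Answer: -4176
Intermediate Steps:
D(k) = 1
(D(8)*(-87))*48 = (1*(-87))*48 = -87*48 = -4176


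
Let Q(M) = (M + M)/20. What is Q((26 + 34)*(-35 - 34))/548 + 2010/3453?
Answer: -54677/315374 ≈ -0.17337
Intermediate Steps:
Q(M) = M/10 (Q(M) = (2*M)/20 = M/10)
Q((26 + 34)*(-35 - 34))/548 + 2010/3453 = (((26 + 34)*(-35 - 34))/10)/548 + 2010/3453 = ((60*(-69))/10)*(1/548) + 2010*(1/3453) = ((1/10)*(-4140))*(1/548) + 670/1151 = -414*1/548 + 670/1151 = -207/274 + 670/1151 = -54677/315374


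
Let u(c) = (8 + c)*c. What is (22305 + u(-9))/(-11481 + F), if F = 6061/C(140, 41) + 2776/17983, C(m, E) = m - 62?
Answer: -31299267636/15994888703 ≈ -1.9568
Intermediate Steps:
u(c) = c*(8 + c)
C(m, E) = -62 + m
F = 109211491/1402674 (F = 6061/(-62 + 140) + 2776/17983 = 6061/78 + 2776*(1/17983) = 6061*(1/78) + 2776/17983 = 6061/78 + 2776/17983 = 109211491/1402674 ≈ 77.859)
(22305 + u(-9))/(-11481 + F) = (22305 - 9*(8 - 9))/(-11481 + 109211491/1402674) = (22305 - 9*(-1))/(-15994888703/1402674) = (22305 + 9)*(-1402674/15994888703) = 22314*(-1402674/15994888703) = -31299267636/15994888703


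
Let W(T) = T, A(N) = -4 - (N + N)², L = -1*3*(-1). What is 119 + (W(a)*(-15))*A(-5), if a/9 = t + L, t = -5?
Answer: -27961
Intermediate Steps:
L = 3 (L = -3*(-1) = 3)
A(N) = -4 - 4*N² (A(N) = -4 - (2*N)² = -4 - 4*N²)
a = -18 (a = 9*(-5 + 3) = 9*(-2) = -18)
119 + (W(a)*(-15))*A(-5) = 119 + (-18*(-15))*(-4 - 4*(-5)²) = 119 + 270*(-4 - 4*25) = 119 + 270*(-4 - 100) = 119 + 270*(-104) = 119 - 28080 = -27961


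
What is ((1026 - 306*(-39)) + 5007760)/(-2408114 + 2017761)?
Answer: -5020720/390353 ≈ -12.862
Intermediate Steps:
((1026 - 306*(-39)) + 5007760)/(-2408114 + 2017761) = ((1026 + 11934) + 5007760)/(-390353) = (12960 + 5007760)*(-1/390353) = 5020720*(-1/390353) = -5020720/390353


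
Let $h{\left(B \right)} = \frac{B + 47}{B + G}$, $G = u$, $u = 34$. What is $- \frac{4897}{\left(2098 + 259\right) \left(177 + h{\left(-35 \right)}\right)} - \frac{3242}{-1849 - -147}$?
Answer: $\frac{626247658}{330958155} \approx 1.8922$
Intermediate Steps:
$G = 34$
$h{\left(B \right)} = \frac{47 + B}{34 + B}$ ($h{\left(B \right)} = \frac{B + 47}{B + 34} = \frac{47 + B}{34 + B}$)
$- \frac{4897}{\left(2098 + 259\right) \left(177 + h{\left(-35 \right)}\right)} - \frac{3242}{-1849 - -147} = - \frac{4897}{\left(2098 + 259\right) \left(177 + \frac{47 - 35}{34 - 35}\right)} - \frac{3242}{-1849 - -147} = - \frac{4897}{2357 \left(177 + \frac{1}{-1} \cdot 12\right)} - \frac{3242}{-1849 + 147} = - \frac{4897}{2357 \left(177 - 12\right)} - \frac{3242}{-1702} = - \frac{4897}{2357 \left(177 - 12\right)} - - \frac{1621}{851} = - \frac{4897}{2357 \cdot 165} + \frac{1621}{851} = - \frac{4897}{388905} + \frac{1621}{851} = \frac{626247658}{330958155}$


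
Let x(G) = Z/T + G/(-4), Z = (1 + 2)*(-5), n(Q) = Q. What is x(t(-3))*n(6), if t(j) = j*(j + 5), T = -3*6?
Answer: 14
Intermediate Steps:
T = -18
t(j) = j*(5 + j)
Z = -15 (Z = 3*(-5) = -15)
x(G) = ⅚ - G/4 (x(G) = -15/(-18) + G/(-4) = -15*(-1/18) + G*(-¼) = ⅚ - G/4)
x(t(-3))*n(6) = (⅚ - (-3)*(5 - 3)/4)*6 = (⅚ - (-3)*2/4)*6 = (⅚ - ¼*(-6))*6 = (⅚ + 3/2)*6 = (7/3)*6 = 14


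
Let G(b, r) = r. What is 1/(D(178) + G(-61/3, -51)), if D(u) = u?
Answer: 1/127 ≈ 0.0078740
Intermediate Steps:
1/(D(178) + G(-61/3, -51)) = 1/(178 - 51) = 1/127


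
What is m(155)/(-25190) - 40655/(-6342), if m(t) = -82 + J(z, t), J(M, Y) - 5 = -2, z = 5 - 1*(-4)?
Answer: 256150117/39938745 ≈ 6.4136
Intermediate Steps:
z = 9 (z = 5 + 4 = 9)
J(M, Y) = 3 (J(M, Y) = 5 - 2 = 3)
m(t) = -79 (m(t) = -82 + 3 = -79)
m(155)/(-25190) - 40655/(-6342) = -79/(-25190) - 40655/(-6342) = -79*(-1/25190) - 40655*(-1/6342) = 79/25190 + 40655/6342 = 256150117/39938745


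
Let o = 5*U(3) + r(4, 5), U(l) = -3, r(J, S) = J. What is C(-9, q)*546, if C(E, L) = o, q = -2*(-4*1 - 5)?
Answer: -6006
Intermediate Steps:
q = 18 (q = -2*(-4 - 5) = -2*(-9) = 18)
o = -11 (o = 5*(-3) + 4 = -15 + 4 = -11)
C(E, L) = -11
C(-9, q)*546 = -11*546 = -6006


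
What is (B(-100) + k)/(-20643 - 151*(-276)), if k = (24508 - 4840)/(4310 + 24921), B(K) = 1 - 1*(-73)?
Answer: 2182762/614815623 ≈ 0.0035503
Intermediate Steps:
B(K) = 74 (B(K) = 1 + 73 = 74)
k = 19668/29231 ≈ 0.67285
(B(-100) + k)/(-20643 - 151*(-276)) = (74 + 19668/29231)/(-20643 - 151*(-276)) = 2182762/(29231*(-20643 + 41676)) = (2182762/29231)/21033 = (2182762/29231)*(1/21033) = 2182762/614815623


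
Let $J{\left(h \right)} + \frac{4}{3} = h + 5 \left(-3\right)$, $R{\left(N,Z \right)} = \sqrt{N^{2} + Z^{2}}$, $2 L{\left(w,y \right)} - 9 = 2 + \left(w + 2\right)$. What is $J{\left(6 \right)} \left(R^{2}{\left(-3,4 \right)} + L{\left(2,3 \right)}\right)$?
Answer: $- \frac{2015}{6} \approx -335.83$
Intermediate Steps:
$L{\left(w,y \right)} = \frac{13}{2} + \frac{w}{2}$ ($L{\left(w,y \right)} = \frac{9}{2} + \frac{2 + \left(w + 2\right)}{2} = \frac{9}{2} + \frac{2 + \left(2 + w\right)}{2} = \frac{9}{2} + \frac{4 + w}{2} = \frac{9}{2} + \left(2 + \frac{w}{2}\right) = \frac{13}{2} + \frac{w}{2}$)
$J{\left(h \right)} = - \frac{49}{3} + h$ ($J{\left(h \right)} = - \frac{4}{3} + \left(h + 5 \left(-3\right)\right) = - \frac{4}{3} + \left(h - 15\right) = - \frac{4}{3} + \left(-15 + h\right) = - \frac{49}{3} + h$)
$J{\left(6 \right)} \left(R^{2}{\left(-3,4 \right)} + L{\left(2,3 \right)}\right) = \left(- \frac{49}{3} + 6\right) \left(\left(\sqrt{\left(-3\right)^{2} + 4^{2}}\right)^{2} + \left(\frac{13}{2} + \frac{1}{2} \cdot 2\right)\right) = - \frac{31 \left(\left(\sqrt{9 + 16}\right)^{2} + \left(\frac{13}{2} + 1\right)\right)}{3} = - \frac{31 \left(\left(\sqrt{25}\right)^{2} + \frac{15}{2}\right)}{3} = - \frac{31 \left(5^{2} + \frac{15}{2}\right)}{3} = - \frac{31 \left(25 + \frac{15}{2}\right)}{3} = \left(- \frac{31}{3}\right) \frac{65}{2} = - \frac{2015}{6}$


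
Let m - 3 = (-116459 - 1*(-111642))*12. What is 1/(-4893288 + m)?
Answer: -1/4951089 ≈ -2.0198e-7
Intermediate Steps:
m = -57801 (m = 3 + (-116459 - 1*(-111642))*12 = 3 + (-116459 + 111642)*12 = 3 - 4817*12 = 3 - 57804 = -57801)
1/(-4893288 + m) = 1/(-4893288 - 57801) = 1/(-4951089) = -1/4951089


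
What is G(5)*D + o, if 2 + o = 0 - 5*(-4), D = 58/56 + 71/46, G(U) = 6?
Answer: 10779/322 ≈ 33.475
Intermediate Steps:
D = 1661/644 (D = 58*(1/56) + 71*(1/46) = 29/28 + 71/46 = 1661/644 ≈ 2.5792)
o = 18 (o = -2 + (0 - 5*(-4)) = -2 + (0 + 20) = -2 + 20 = 18)
G(5)*D + o = 6*(1661/644) + 18 = 4983/322 + 18 = 10779/322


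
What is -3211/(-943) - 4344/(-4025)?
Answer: 740029/165025 ≈ 4.4843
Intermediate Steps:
-3211/(-943) - 4344/(-4025) = -3211*(-1/943) - 4344*(-1/4025) = 3211/943 + 4344/4025 = 740029/165025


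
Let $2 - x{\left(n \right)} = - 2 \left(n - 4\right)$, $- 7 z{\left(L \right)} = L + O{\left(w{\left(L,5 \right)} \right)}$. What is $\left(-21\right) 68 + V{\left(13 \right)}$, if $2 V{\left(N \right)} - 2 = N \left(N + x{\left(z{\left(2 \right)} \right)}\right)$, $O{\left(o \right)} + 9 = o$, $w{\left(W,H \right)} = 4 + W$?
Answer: $- \frac{19315}{14} \approx -1379.6$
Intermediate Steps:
$O{\left(o \right)} = -9 + o$
$z{\left(L \right)} = \frac{5}{7} - \frac{2 L}{7}$ ($z{\left(L \right)} = - \frac{L + \left(-9 + \left(4 + L\right)\right)}{7} = - \frac{L + \left(-5 + L\right)}{7} = - \frac{-5 + 2 L}{7} = \frac{5}{7} - \frac{2 L}{7}$)
$x{\left(n \right)} = -6 + 2 n$ ($x{\left(n \right)} = 2 - - 2 \left(n - 4\right) = 2 - - 2 \left(-4 + n\right) = 2 - \left(8 - 2 n\right) = 2 + \left(-8 + 2 n\right) = -6 + 2 n$)
$V{\left(N \right)} = 1 + \frac{N \left(- \frac{40}{7} + N\right)}{2}$ ($V{\left(N \right)} = 1 + \frac{N \left(N - \left(6 - 2 \left(\frac{5}{7} - \frac{4}{7}\right)\right)\right)}{2} = 1 + \frac{N \left(N + \left(-6 + 2 \cdot \frac{1}{7}\right)\right)}{2} = 1 + \frac{N \left(N + \left(-6 + \frac{2}{7}\right)\right)}{2} = 1 + \frac{N \left(N - \frac{40}{7}\right)}{2} = 1 + \frac{N \left(- \frac{40}{7} + N\right)}{2}$)
$\left(-21\right) 68 + V{\left(13 \right)} = \left(-21\right) 68 + \left(1 + \frac{13^{2}}{2} - \frac{260}{7}\right) = -1428 + \left(1 + \frac{1}{2} \cdot 169 - \frac{260}{7}\right) = -1428 + \left(1 + \frac{169}{2} - \frac{260}{7}\right) = -1428 + \frac{677}{14} = - \frac{19315}{14}$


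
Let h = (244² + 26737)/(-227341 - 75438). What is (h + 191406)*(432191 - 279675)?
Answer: 8838855985748516/302779 ≈ 2.9192e+10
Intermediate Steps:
h = -86273/302779 (h = (59536 + 26737)/(-302779) = 86273*(-1/302779) = -86273/302779 ≈ -0.28494)
(h + 191406)*(432191 - 279675) = (-86273/302779 + 191406)*(432191 - 279675) = (57953631001/302779)*152516 = 8838855985748516/302779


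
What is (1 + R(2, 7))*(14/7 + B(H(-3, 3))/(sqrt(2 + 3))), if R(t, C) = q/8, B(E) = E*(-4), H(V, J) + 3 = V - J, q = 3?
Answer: 11/4 + 99*sqrt(5)/10 ≈ 24.887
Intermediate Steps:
H(V, J) = -3 + V - J (H(V, J) = -3 + (V - J) = -3 + V - J)
B(E) = -4*E
R(t, C) = 3/8
(1 + R(2, 7))*(14/7 + B(H(-3, 3))/(sqrt(2 + 3))) = (1 + 3/8)*(14/7 + (-4*(-3 - 3 - 1*3))/(sqrt(2 + 3))) = 11*(14*(1/7) + (-4*(-3 - 3 - 3))/(sqrt(5)))/8 = 11*(2 + (-4*(-9))*(sqrt(5)/5))/8 = 11*(2 + 36*(sqrt(5)/5))/8 = 11*(2 + 36*sqrt(5)/5)/8 = 11/4 + 99*sqrt(5)/10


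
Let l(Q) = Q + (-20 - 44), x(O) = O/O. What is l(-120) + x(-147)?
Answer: -183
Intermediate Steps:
x(O) = 1
l(Q) = -64 + Q (l(Q) = Q - 64 = -64 + Q)
l(-120) + x(-147) = (-64 - 120) + 1 = -184 + 1 = -183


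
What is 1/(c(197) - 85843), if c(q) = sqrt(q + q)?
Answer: -85843/7369020255 - sqrt(394)/7369020255 ≈ -1.1652e-5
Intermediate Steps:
c(q) = sqrt(2)*sqrt(q) (c(q) = sqrt(2*q) = sqrt(2)*sqrt(q))
1/(c(197) - 85843) = 1/(sqrt(2)*sqrt(197) - 85843) = 1/(sqrt(394) - 85843) = 1/(-85843 + sqrt(394))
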